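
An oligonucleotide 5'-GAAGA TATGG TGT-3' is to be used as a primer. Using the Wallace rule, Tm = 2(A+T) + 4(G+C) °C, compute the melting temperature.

36°C

Counting bases: T=4, A=4, G=5, C=0
AT pairs contribute 8, GC pairs contribute 5.
Tm = 4·5 + 2·8 = 20 + 16 = 36°C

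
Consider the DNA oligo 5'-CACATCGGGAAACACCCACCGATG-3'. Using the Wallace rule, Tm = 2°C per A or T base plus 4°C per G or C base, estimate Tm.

Scanning the sequence gives C=9, A=8, G=5, T=2.
AT pairs contribute 10, GC pairs contribute 14.
Tm = 2(10) + 4(14) = 20 + 56 = 76°C

76°C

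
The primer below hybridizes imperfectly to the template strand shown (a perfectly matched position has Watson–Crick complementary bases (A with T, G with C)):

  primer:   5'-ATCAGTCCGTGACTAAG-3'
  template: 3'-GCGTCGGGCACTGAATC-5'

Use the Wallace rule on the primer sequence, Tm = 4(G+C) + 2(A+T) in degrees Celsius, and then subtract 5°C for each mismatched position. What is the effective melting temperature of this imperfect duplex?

30°C

Primer base counts: A=5, T=4, G=4, C=4 → A+T=9, G+C=8
Perfect-match Tm = 2(9) + 4(8) = 18 + 32 = 50°C
Mismatches (positions where the bases are not complementary): 4 (at positions 1, 2, 6, 15)
Effective Tm = 50 − 4×5 = 50 − 20 = 30°C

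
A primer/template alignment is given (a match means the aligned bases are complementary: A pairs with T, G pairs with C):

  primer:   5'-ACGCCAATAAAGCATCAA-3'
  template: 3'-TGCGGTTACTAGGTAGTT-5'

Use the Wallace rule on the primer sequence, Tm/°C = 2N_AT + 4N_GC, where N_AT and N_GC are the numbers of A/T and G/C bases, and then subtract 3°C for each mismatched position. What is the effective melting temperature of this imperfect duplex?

Primer base counts: A=9, T=2, G=2, C=5 → A+T=11, G+C=7
Perfect-match Tm = 2(11) + 4(7) = 22 + 28 = 50°C
Mismatches (positions where the bases are not complementary): 3 (at positions 9, 11, 12)
Effective Tm = 50 − 3×3 = 50 − 9 = 41°C

41°C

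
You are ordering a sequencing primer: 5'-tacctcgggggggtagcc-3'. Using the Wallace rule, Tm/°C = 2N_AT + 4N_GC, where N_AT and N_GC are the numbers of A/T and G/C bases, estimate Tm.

Base counts: T=3, C=5, G=8, A=2
So N_AT = 5 and N_GC = 13.
Tm = 2(5) + 4(13) = 10 + 52 = 62°C

62°C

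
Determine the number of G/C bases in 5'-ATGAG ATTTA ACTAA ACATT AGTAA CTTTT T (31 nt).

6

Counting bases: C=3, A=12, T=13, G=3
G+C = 3 + 3 = 6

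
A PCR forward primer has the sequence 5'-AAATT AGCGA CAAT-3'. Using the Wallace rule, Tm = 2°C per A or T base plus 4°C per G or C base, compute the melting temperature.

Base counts: T=3, G=2, A=7, C=2
So N_AT = 10 and N_GC = 4.
Tm = 2(10) + 4(4) = 20 + 16 = 36°C

36°C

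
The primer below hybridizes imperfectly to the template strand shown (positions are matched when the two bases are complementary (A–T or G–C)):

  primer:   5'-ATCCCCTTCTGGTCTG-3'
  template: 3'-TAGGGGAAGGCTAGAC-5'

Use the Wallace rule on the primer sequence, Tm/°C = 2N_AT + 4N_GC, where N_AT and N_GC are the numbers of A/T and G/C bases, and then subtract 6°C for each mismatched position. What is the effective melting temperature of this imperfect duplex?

Primer base counts: A=1, T=6, G=3, C=6 → A+T=7, G+C=9
Perfect-match Tm = 2(7) + 4(9) = 14 + 36 = 50°C
Mismatches (positions where the bases are not complementary): 2 (at positions 10, 12)
Effective Tm = 50 − 2×6 = 50 − 12 = 38°C

38°C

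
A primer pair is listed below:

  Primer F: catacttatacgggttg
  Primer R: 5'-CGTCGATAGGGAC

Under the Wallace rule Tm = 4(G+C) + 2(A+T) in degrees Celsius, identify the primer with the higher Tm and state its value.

Primer F, 48°C

Primer F: A+T=10, G+C=7 → Tm = 2(10)+4(7) = 48°C
Primer R: A+T=5, G+C=8 → Tm = 2(5)+4(8) = 42°C
48°C vs 42°C → primer F is higher.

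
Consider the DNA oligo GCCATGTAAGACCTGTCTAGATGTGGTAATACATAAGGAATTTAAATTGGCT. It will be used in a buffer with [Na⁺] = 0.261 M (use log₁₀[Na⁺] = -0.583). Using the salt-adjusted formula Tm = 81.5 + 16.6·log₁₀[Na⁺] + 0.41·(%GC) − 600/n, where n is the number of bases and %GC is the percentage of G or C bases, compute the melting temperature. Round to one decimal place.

Length n = 52. Counting bases: G=12, A=17, C=7, T=16
G+C = 19, so %GC = 19/52 × 100 = 36.538%
Salt term: 16.6 × (-0.583) = -9.678
GC term: 0.41 × 36.538 = 14.981; length term: −600/52 = −11.538
Tm = 81.5 + (-9.678) + 14.981 − 11.538 = 75.265 → 75.3°C

75.3°C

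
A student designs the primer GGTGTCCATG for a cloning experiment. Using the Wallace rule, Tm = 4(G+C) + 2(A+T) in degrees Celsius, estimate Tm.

Counting bases: A=1, C=2, G=4, T=3
So N_AT = 4 and N_GC = 6.
Tm = 2(4) + 4(6) = 8 + 24 = 32°C

32°C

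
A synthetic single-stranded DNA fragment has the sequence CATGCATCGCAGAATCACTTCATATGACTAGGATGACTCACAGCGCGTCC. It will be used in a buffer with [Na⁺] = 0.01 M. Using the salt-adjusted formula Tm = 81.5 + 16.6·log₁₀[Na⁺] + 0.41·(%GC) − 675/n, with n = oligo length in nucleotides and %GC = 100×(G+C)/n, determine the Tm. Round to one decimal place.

55.3°C

Length n = 50. Base counts: A=14, C=15, G=10, T=11
G+C = 25, so %GC = 25/50 × 100 = 50%
Salt term: 16.6 × (-2) = -33.2
GC term: 0.41 × 50 = 20.5; length term: −675/50 = −13.5
Tm = 81.5 + (-33.2) + 20.5 − 13.5 = 55.3 → 55.3°C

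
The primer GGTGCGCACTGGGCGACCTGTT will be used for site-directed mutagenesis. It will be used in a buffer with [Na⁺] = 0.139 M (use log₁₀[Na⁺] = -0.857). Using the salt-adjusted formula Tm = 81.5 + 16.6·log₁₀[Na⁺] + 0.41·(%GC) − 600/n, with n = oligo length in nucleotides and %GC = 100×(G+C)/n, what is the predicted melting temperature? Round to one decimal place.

Length n = 22. Base counts: G=9, A=2, T=5, C=6
G+C = 15, so %GC = 15/22 × 100 = 68.182%
Salt term: 16.6 × (-0.857) = -14.226
GC term: 0.41 × 68.182 = 27.955; length term: −600/22 = −27.273
Tm = 81.5 + (-14.226) + 27.955 − 27.273 = 67.956 → 68.0°C

68.0°C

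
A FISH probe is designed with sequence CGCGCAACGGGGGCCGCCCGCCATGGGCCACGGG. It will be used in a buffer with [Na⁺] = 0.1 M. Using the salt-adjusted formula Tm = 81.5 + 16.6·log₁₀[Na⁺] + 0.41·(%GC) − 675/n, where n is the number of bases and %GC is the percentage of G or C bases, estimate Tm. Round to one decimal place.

Length n = 34. A=4, T=1, G=15, C=14
G+C = 29, so %GC = 29/34 × 100 = 85.294%
Salt term: 16.6 × (-1) = -16.6
GC term: 0.41 × 85.294 = 34.971; length term: −675/34 = −19.853
Tm = 81.5 + (-16.6) + 34.971 − 19.853 = 80.018 → 80.0°C

80.0°C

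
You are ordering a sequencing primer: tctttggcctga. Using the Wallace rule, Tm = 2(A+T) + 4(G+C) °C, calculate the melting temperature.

Base counts: G=3, T=5, C=3, A=1
A+T = 6, G+C = 6
Tm = 4·6 + 2·6 = 24 + 12 = 36°C

36°C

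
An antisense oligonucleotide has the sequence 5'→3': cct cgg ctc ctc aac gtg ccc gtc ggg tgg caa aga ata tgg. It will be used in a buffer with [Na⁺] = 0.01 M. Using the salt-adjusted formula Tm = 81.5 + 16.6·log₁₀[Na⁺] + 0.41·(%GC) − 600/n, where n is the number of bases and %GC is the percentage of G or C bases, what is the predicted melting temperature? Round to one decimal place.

Length n = 42. Scanning the sequence gives T=8, G=13, C=13, A=8.
G+C = 26, so %GC = 26/42 × 100 = 61.905%
Salt term: 16.6 × (-2) = -33.2
GC term: 0.41 × 61.905 = 25.381; length term: −600/42 = −14.286
Tm = 81.5 + (-33.2) + 25.381 − 14.286 = 59.395 → 59.4°C

59.4°C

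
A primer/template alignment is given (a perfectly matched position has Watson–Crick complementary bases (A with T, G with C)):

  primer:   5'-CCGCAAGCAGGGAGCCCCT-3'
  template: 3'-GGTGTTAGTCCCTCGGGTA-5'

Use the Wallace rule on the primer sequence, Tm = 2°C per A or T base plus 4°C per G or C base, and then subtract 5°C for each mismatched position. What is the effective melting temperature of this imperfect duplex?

Primer base counts: A=4, T=1, G=6, C=8 → A+T=5, G+C=14
Perfect-match Tm = 2(5) + 4(14) = 10 + 56 = 66°C
Mismatches (positions where the bases are not complementary): 3 (at positions 3, 7, 18)
Effective Tm = 66 − 3×5 = 66 − 15 = 51°C

51°C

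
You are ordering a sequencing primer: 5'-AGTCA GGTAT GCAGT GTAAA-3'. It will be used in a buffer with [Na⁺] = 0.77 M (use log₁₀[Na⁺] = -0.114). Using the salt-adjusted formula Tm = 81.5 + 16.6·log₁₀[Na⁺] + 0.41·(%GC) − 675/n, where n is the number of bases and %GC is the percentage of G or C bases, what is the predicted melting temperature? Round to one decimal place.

62.3°C

Length n = 20. Scanning the sequence gives T=5, G=6, C=2, A=7.
G+C = 8, so %GC = 8/20 × 100 = 40%
Salt term: 16.6 × (-0.114) = -1.892
GC term: 0.41 × 40 = 16.4; length term: −675/20 = −33.75
Tm = 81.5 + (-1.892) + 16.4 − 33.75 = 62.258 → 62.3°C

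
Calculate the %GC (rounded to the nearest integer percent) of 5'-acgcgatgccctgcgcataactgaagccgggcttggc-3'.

Base counts: C=12, G=12, A=7, T=6
G+C = 12 + 12 = 24 out of 37 bases
%GC = 24/37 × 100 = 64.86% ≈ 65%

65%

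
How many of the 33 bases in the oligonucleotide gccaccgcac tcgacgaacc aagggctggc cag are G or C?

23

Base counts: T=2, G=10, A=8, C=13
Total G or C: 10 + 13 = 23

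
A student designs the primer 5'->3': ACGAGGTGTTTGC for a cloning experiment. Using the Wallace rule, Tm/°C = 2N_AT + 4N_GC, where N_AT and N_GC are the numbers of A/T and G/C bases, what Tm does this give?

40°C

T=4, G=5, A=2, C=2
A+T = 6, G+C = 7
Tm = 2(6) + 4(7) = 12 + 28 = 40°C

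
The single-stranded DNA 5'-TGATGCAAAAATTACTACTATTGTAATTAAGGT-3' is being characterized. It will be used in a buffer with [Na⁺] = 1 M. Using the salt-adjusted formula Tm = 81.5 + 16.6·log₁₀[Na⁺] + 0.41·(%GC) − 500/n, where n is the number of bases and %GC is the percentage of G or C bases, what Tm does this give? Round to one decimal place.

76.3°C

Length n = 33. Counting bases: G=5, T=12, A=13, C=3
G+C = 8, so %GC = 8/33 × 100 = 24.242%
Salt term: 16.6 × (0) = 0
GC term: 0.41 × 24.242 = 9.939; length term: −500/33 = −15.152
Tm = 81.5 + (0) + 9.939 − 15.152 = 76.287 → 76.3°C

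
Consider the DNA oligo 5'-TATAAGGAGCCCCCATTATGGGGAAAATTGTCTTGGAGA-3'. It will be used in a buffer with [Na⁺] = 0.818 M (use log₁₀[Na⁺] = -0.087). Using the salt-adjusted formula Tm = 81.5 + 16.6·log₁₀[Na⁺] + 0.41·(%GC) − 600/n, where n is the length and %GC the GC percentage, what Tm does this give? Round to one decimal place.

82.5°C

Length n = 39. Scanning the sequence gives C=6, A=12, G=11, T=10.
G+C = 17, so %GC = 17/39 × 100 = 43.59%
Salt term: 16.6 × (-0.087) = -1.444
GC term: 0.41 × 43.59 = 17.872; length term: −600/39 = −15.385
Tm = 81.5 + (-1.444) + 17.872 − 15.385 = 82.543 → 82.5°C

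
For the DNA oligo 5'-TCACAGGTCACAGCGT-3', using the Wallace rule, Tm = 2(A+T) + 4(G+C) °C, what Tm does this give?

50°C

Scanning the sequence gives A=4, G=4, C=5, T=3.
A+T = 7, G+C = 9
Tm = 2(7) + 4(9) = 14 + 36 = 50°C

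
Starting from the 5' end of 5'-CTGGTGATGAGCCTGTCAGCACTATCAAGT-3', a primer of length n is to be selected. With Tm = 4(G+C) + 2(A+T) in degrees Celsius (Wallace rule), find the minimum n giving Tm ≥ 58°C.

First 18 bases: CTGGTGATGAGCCTGTCA → Tm = 56°C (< 58°C)
First 19 bases: CTGGTGATGAGCCTGTCAG → Tm = 60°C (≥ 58°C)
Each additional base adds 2°C (A/T) or 4°C (G/C), so Tm is non-decreasing in n; n = 19 is the first length to reach 58°C.

n = 19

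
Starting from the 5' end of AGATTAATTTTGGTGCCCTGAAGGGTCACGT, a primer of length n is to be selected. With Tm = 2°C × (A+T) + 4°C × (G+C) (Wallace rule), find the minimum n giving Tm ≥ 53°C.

n = 20

First 19 bases: AGATTAATTTTGGTGCCCT → Tm = 52°C (< 53°C)
First 20 bases: AGATTAATTTTGGTGCCCTG → Tm = 56°C (≥ 53°C)
Since every base adds ≥2°C, Tm only increases with n, so the threshold is first crossed at n = 20.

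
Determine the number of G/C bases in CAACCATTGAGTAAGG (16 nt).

7

G=4, A=6, T=3, C=3
G+C = 4 + 3 = 7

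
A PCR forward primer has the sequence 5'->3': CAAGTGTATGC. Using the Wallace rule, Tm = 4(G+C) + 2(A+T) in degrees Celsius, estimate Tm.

32°C

Base counts: C=2, G=3, T=3, A=3
A+T = 6, G+C = 5
Tm = 4·5 + 2·6 = 20 + 12 = 32°C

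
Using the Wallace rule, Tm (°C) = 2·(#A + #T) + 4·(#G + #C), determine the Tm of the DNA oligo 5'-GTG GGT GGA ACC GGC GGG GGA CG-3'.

82°C

Counting bases: T=2, C=4, A=3, G=14
AT pairs contribute 5, GC pairs contribute 18.
Tm = 4·18 + 2·5 = 72 + 10 = 82°C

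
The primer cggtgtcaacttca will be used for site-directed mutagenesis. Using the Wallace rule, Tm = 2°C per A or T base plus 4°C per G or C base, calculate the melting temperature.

42°C

C=4, T=4, A=3, G=3
So N_AT = 7 and N_GC = 7.
Tm = 2(7) + 4(7) = 14 + 28 = 42°C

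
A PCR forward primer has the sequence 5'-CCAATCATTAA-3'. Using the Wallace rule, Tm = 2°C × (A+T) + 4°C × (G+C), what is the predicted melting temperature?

Base counts: T=3, C=3, G=0, A=5
AT pairs contribute 8, GC pairs contribute 3.
Tm = 4·3 + 2·8 = 12 + 16 = 28°C

28°C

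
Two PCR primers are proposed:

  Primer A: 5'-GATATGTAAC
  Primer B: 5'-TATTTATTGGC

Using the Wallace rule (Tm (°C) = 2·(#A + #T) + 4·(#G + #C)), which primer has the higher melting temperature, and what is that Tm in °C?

Primer A: A+T=7, G+C=3 → Tm = 2(7)+4(3) = 26°C
Primer B: A+T=8, G+C=3 → Tm = 2(8)+4(3) = 28°C
26°C vs 28°C → primer B is higher.

Primer B, 28°C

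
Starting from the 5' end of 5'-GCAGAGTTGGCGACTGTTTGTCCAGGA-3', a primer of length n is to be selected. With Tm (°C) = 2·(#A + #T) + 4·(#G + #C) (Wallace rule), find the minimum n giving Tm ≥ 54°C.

First 16 bases: GCAGAGTTGGCGACTG → Tm = 52°C (< 54°C)
First 17 bases: GCAGAGTTGGCGACTGT → Tm = 54°C (≥ 54°C)
Each additional base adds 2°C (A/T) or 4°C (G/C), so Tm is non-decreasing in n; n = 17 is the first length to reach 54°C.

n = 17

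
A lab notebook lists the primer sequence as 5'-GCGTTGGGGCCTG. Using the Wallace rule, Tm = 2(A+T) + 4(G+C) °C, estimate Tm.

Scanning the sequence gives A=0, C=3, G=7, T=3.
So N_AT = 3 and N_GC = 10.
Tm = 2×3 + 4×10 = 46°C

46°C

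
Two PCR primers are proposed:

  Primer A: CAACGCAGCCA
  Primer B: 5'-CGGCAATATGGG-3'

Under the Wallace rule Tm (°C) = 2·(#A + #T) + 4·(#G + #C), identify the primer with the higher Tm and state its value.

Primer A: A+T=4, G+C=7 → Tm = 2(4)+4(7) = 36°C
Primer B: A+T=5, G+C=7 → Tm = 2(5)+4(7) = 38°C
36°C vs 38°C → primer B is higher.

Primer B, 38°C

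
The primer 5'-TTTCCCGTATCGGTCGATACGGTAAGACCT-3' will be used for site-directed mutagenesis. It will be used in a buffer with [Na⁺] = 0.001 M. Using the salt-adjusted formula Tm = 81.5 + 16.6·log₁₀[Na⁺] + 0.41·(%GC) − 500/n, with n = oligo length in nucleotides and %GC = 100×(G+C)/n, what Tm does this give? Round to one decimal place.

Length n = 30. Scanning the sequence gives T=9, C=8, G=7, A=6.
G+C = 15, so %GC = 15/30 × 100 = 50%
Salt term: 16.6 × (-3) = -49.8
GC term: 0.41 × 50 = 20.5; length term: −500/30 = −16.667
Tm = 81.5 + (-49.8) + 20.5 − 16.667 = 35.533 → 35.5°C

35.5°C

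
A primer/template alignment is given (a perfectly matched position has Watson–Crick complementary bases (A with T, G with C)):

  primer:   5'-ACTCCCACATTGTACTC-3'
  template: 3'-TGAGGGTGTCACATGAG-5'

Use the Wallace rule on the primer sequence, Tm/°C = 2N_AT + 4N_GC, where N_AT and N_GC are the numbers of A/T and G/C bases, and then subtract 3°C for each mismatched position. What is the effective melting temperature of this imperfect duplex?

Primer base counts: A=4, T=5, G=1, C=7 → A+T=9, G+C=8
Perfect-match Tm = 2(9) + 4(8) = 18 + 32 = 50°C
Mismatches (positions where the bases are not complementary): 1 (at position 10)
Effective Tm = 50 − 1×3 = 50 − 3 = 47°C

47°C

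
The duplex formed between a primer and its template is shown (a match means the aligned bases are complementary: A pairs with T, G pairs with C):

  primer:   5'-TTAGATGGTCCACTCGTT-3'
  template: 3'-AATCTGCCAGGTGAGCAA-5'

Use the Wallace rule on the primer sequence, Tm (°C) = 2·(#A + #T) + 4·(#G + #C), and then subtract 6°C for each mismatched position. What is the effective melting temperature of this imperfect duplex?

Primer base counts: A=3, T=7, G=4, C=4 → A+T=10, G+C=8
Perfect-match Tm = 2(10) + 4(8) = 20 + 32 = 52°C
Mismatches (positions where the bases are not complementary): 1 (at position 6)
Effective Tm = 52 − 1×6 = 52 − 6 = 46°C

46°C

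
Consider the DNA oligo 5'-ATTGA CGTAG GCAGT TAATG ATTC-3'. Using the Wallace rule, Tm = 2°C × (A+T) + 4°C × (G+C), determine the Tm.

T=8, A=7, C=3, G=6
AT pairs contribute 15, GC pairs contribute 9.
Tm = 2(15) + 4(9) = 30 + 36 = 66°C

66°C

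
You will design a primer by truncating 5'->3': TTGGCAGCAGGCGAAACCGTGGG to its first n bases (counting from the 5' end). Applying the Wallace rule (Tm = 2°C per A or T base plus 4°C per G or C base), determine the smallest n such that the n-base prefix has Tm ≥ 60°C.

First 18 bases: TTGGCAGCAGGCGAAACC → Tm = 58°C (< 60°C)
First 19 bases: TTGGCAGCAGGCGAAACCG → Tm = 62°C (≥ 60°C)
Each additional base adds 2°C (A/T) or 4°C (G/C), so Tm is non-decreasing in n; n = 19 is the first length to reach 60°C.

n = 19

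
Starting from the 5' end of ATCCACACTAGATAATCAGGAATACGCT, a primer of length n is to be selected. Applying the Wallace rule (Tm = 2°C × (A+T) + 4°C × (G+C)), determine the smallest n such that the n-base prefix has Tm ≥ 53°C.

n = 20

First 19 bases: ATCCACACTAGATAATCAG → Tm = 52°C (< 53°C)
First 20 bases: ATCCACACTAGATAATCAGG → Tm = 56°C (≥ 53°C)
Each additional base adds 2°C (A/T) or 4°C (G/C), so Tm is non-decreasing in n; n = 20 is the first length to reach 53°C.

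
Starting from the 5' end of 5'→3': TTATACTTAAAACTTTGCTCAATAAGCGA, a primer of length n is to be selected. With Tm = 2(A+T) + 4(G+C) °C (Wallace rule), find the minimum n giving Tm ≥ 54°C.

n = 22

First 21 bases: TTATACTTAAAACTTTGCTCA → Tm = 52°C (< 54°C)
First 22 bases: TTATACTTAAAACTTTGCTCAA → Tm = 54°C (≥ 54°C)
Each additional base adds 2°C (A/T) or 4°C (G/C), so Tm is non-decreasing in n; n = 22 is the first length to reach 54°C.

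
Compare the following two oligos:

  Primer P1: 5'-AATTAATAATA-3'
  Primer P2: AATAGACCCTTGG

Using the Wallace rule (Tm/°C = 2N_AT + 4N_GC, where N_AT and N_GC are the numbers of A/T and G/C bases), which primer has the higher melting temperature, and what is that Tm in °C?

Primer P1: A+T=11, G+C=0 → Tm = 2(11)+4(0) = 22°C
Primer P2: A+T=7, G+C=6 → Tm = 2(7)+4(6) = 38°C
22°C vs 38°C → primer P2 is higher.

Primer P2, 38°C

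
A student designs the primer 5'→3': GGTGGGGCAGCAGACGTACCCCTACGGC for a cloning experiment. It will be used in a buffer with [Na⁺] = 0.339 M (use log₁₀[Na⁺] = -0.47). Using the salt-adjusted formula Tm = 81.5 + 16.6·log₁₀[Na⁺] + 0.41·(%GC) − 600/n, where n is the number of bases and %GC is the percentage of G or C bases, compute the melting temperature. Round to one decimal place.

81.6°C

Length n = 28. C=9, T=3, G=11, A=5
G+C = 20, so %GC = 20/28 × 100 = 71.429%
Salt term: 16.6 × (-0.47) = -7.802
GC term: 0.41 × 71.429 = 29.286; length term: −600/28 = −21.429
Tm = 81.5 + (-7.802) + 29.286 − 21.429 = 81.555 → 81.6°C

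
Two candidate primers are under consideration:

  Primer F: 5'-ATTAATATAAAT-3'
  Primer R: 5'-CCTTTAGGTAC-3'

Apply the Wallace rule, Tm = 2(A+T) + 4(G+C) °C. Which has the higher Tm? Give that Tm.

Primer F: A+T=12, G+C=0 → Tm = 2(12)+4(0) = 24°C
Primer R: A+T=6, G+C=5 → Tm = 2(6)+4(5) = 32°C
24°C vs 32°C → primer R is higher.

Primer R, 32°C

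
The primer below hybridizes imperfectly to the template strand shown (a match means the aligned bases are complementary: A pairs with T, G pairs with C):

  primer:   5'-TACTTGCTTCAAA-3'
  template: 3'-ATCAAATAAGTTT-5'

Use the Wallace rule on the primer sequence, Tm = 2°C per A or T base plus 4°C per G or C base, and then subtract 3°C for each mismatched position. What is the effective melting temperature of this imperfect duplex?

25°C

Primer base counts: A=4, T=5, G=1, C=3 → A+T=9, G+C=4
Perfect-match Tm = 2(9) + 4(4) = 18 + 16 = 34°C
Mismatches (positions where the bases are not complementary): 3 (at positions 3, 6, 7)
Effective Tm = 34 − 3×3 = 34 − 9 = 25°C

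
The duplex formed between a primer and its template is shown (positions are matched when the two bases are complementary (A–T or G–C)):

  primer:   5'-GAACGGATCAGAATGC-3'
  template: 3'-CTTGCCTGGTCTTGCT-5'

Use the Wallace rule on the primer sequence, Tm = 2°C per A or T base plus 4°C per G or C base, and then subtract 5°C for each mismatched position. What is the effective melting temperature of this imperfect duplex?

Primer base counts: A=6, T=2, G=5, C=3 → A+T=8, G+C=8
Perfect-match Tm = 2(8) + 4(8) = 16 + 32 = 48°C
Mismatches (positions where the bases are not complementary): 3 (at positions 8, 14, 16)
Effective Tm = 48 − 3×5 = 48 − 15 = 33°C

33°C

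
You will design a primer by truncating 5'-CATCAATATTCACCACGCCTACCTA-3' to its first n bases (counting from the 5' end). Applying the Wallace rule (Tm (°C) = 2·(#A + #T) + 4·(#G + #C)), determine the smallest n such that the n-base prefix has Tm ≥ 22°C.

First 8 bases: CATCAATA → Tm = 20°C (< 22°C)
First 9 bases: CATCAATAT → Tm = 22°C (≥ 22°C)
Since every base adds ≥2°C, Tm only increases with n, so the threshold is first crossed at n = 9.

n = 9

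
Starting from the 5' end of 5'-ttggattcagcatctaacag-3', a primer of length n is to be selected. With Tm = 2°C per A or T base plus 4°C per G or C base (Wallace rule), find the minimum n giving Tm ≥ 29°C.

n = 11

First 10 bases: TTGGATTCAG → Tm = 28°C (< 29°C)
First 11 bases: TTGGATTCAGC → Tm = 32°C (≥ 29°C)
Each additional base adds 2°C (A/T) or 4°C (G/C), so Tm is non-decreasing in n; n = 11 is the first length to reach 29°C.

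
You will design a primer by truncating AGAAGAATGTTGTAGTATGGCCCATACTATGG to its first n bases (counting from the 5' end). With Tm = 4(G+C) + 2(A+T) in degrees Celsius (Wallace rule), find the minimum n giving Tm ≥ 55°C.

First 20 bases: AGAAGAATGTTGTAGTATGG → Tm = 54°C (< 55°C)
First 21 bases: AGAAGAATGTTGTAGTATGGC → Tm = 58°C (≥ 55°C)
Each additional base adds 2°C (A/T) or 4°C (G/C), so Tm is non-decreasing in n; n = 21 is the first length to reach 55°C.

n = 21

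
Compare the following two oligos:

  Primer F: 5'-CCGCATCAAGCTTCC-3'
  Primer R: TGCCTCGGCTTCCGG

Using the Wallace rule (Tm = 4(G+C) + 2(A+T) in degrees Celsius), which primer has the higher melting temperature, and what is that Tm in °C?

Primer F: A+T=6, G+C=9 → Tm = 2(6)+4(9) = 48°C
Primer R: A+T=4, G+C=11 → Tm = 2(4)+4(11) = 52°C
48°C vs 52°C → primer R is higher.

Primer R, 52°C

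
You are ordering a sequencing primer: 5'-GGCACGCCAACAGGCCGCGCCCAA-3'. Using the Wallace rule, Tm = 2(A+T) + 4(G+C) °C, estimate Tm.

84°C

Counting bases: A=6, T=0, C=11, G=7
AT pairs contribute 6, GC pairs contribute 18.
Tm = 4·18 + 2·6 = 72 + 12 = 84°C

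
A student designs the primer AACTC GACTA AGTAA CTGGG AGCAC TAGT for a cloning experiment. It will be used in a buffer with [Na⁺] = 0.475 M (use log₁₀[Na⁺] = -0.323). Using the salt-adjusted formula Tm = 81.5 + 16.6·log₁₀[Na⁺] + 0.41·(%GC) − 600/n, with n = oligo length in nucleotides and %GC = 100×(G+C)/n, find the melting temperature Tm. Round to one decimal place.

73.8°C

Length n = 29. Base counts: A=10, C=6, T=6, G=7
G+C = 13, so %GC = 13/29 × 100 = 44.828%
Salt term: 16.6 × (-0.323) = -5.362
GC term: 0.41 × 44.828 = 18.379; length term: −600/29 = −20.69
Tm = 81.5 + (-5.362) + 18.379 − 20.69 = 73.827 → 73.8°C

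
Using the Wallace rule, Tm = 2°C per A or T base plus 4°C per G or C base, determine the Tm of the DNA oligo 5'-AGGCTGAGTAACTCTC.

G=4, C=4, T=4, A=4
So N_AT = 8 and N_GC = 8.
Tm = 2(8) + 4(8) = 16 + 32 = 48°C

48°C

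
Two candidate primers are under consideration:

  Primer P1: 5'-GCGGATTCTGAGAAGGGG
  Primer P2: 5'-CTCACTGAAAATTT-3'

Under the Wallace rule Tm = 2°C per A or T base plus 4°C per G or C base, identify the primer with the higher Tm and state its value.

Primer P1: A+T=7, G+C=11 → Tm = 2(7)+4(11) = 58°C
Primer P2: A+T=10, G+C=4 → Tm = 2(10)+4(4) = 36°C
58°C vs 36°C → primer P1 is higher.

Primer P1, 58°C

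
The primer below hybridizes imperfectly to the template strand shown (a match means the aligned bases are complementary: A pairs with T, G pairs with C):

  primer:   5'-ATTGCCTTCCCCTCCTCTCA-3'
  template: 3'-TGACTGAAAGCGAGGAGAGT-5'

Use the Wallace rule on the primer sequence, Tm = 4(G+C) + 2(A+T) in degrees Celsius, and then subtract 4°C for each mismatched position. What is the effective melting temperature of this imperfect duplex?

Primer base counts: A=2, T=7, G=1, C=10 → A+T=9, G+C=11
Perfect-match Tm = 2(9) + 4(11) = 18 + 44 = 62°C
Mismatches (positions where the bases are not complementary): 4 (at positions 2, 5, 9, 11)
Effective Tm = 62 − 4×4 = 62 − 16 = 46°C

46°C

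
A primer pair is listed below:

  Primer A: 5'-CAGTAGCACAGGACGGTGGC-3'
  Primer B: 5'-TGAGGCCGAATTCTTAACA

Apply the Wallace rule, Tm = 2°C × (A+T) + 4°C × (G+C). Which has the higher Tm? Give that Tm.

Primer A: A+T=7, G+C=13 → Tm = 2(7)+4(13) = 66°C
Primer B: A+T=11, G+C=8 → Tm = 2(11)+4(8) = 54°C
66°C vs 54°C → primer A is higher.

Primer A, 66°C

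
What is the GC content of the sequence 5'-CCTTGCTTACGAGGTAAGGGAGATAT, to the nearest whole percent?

46%

C=4, A=7, G=8, T=7
G+C = 8 + 4 = 12 out of 26 bases
%GC = 12/26 × 100 = 46.15% ≈ 46%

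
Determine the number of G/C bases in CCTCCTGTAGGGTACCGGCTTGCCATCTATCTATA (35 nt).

18

Base counts: G=7, T=11, C=11, A=6
G+C = 7 + 11 = 18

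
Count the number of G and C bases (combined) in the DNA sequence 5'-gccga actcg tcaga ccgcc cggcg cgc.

22

Counting bases: T=2, A=4, C=13, G=9
G+C = 9 + 13 = 22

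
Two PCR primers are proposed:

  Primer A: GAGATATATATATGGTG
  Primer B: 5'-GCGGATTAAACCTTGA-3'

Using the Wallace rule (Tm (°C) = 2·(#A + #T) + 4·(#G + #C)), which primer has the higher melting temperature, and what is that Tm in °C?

Primer B, 46°C

Primer A: A+T=12, G+C=5 → Tm = 2(12)+4(5) = 44°C
Primer B: A+T=9, G+C=7 → Tm = 2(9)+4(7) = 46°C
44°C vs 46°C → primer B is higher.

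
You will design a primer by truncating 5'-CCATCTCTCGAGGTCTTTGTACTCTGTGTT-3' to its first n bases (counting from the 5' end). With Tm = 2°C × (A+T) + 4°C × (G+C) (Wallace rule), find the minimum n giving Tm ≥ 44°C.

n = 14

First 13 bases: CCATCTCTCGAGG → Tm = 42°C (< 44°C)
First 14 bases: CCATCTCTCGAGGT → Tm = 44°C (≥ 44°C)
Each additional base adds 2°C (A/T) or 4°C (G/C), so Tm is non-decreasing in n; n = 14 is the first length to reach 44°C.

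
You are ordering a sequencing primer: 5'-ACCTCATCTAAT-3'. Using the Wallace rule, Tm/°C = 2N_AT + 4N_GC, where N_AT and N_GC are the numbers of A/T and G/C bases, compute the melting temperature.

Counting bases: G=0, C=4, A=4, T=4
So N_AT = 8 and N_GC = 4.
Tm = 2×8 + 4×4 = 32°C

32°C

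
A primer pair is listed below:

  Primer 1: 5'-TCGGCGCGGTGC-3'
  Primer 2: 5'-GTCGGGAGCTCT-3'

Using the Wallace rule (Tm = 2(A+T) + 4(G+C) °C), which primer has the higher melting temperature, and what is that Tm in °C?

Primer 1, 44°C

Primer 1: A+T=2, G+C=10 → Tm = 2(2)+4(10) = 44°C
Primer 2: A+T=4, G+C=8 → Tm = 2(4)+4(8) = 40°C
44°C vs 40°C → primer 1 is higher.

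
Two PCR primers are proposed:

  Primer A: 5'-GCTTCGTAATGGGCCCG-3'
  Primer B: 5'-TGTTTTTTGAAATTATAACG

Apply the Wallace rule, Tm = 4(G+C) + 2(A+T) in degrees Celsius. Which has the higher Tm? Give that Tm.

Primer A, 56°C

Primer A: A+T=6, G+C=11 → Tm = 2(6)+4(11) = 56°C
Primer B: A+T=16, G+C=4 → Tm = 2(16)+4(4) = 48°C
56°C vs 48°C → primer A is higher.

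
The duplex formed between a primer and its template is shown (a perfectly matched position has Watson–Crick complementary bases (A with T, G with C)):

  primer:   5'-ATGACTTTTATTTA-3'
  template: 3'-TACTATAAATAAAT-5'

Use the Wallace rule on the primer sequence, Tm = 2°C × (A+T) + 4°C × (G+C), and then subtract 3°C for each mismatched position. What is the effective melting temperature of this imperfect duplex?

26°C

Primer base counts: A=4, T=8, G=1, C=1 → A+T=12, G+C=2
Perfect-match Tm = 2(12) + 4(2) = 24 + 8 = 32°C
Mismatches (positions where the bases are not complementary): 2 (at positions 5, 6)
Effective Tm = 32 − 2×3 = 32 − 6 = 26°C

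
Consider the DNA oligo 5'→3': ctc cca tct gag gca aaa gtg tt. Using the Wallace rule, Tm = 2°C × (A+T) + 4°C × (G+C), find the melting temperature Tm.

A=6, T=6, G=5, C=6
So N_AT = 12 and N_GC = 11.
Tm = 4·11 + 2·12 = 44 + 24 = 68°C

68°C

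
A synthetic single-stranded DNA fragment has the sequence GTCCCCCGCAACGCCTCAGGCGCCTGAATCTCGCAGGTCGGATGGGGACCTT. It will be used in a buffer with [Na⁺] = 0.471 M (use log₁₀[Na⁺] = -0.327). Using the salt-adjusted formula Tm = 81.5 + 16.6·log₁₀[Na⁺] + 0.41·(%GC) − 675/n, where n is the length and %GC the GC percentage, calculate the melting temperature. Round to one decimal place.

90.7°C

Length n = 52. Scanning the sequence gives G=16, C=19, A=8, T=9.
G+C = 35, so %GC = 35/52 × 100 = 67.308%
Salt term: 16.6 × (-0.327) = -5.428
GC term: 0.41 × 67.308 = 27.596; length term: −675/52 = −12.981
Tm = 81.5 + (-5.428) + 27.596 − 12.981 = 90.687 → 90.7°C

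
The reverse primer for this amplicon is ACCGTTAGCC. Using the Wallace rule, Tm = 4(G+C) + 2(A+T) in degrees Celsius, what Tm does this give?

32°C

Scanning the sequence gives G=2, T=2, C=4, A=2.
AT pairs contribute 4, GC pairs contribute 6.
Tm = 2(4) + 4(6) = 8 + 24 = 32°C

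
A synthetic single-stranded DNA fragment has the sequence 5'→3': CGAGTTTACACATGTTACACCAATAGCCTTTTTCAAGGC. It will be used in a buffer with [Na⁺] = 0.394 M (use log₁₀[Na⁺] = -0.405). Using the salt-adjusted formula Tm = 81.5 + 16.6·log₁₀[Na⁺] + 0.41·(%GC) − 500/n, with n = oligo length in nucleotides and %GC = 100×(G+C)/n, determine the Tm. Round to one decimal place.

Length n = 39. Scanning the sequence gives A=11, C=10, T=12, G=6.
G+C = 16, so %GC = 16/39 × 100 = 41.026%
Salt term: 16.6 × (-0.405) = -6.723
GC term: 0.41 × 41.026 = 16.821; length term: −500/39 = −12.821
Tm = 81.5 + (-6.723) + 16.821 − 12.821 = 78.777 → 78.8°C

78.8°C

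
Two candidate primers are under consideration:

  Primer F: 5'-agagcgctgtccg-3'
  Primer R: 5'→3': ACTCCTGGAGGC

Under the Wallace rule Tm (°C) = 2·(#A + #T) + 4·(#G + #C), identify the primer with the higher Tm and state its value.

Primer F, 44°C

Primer F: A+T=4, G+C=9 → Tm = 2(4)+4(9) = 44°C
Primer R: A+T=4, G+C=8 → Tm = 2(4)+4(8) = 40°C
44°C vs 40°C → primer F is higher.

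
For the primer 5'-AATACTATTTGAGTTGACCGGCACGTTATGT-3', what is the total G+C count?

G=7, A=8, C=5, T=11
G+C = 7 + 5 = 12

12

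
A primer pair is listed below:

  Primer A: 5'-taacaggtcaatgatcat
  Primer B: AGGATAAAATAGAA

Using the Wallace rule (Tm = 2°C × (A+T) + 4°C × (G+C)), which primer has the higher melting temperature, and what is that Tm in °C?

Primer A: A+T=12, G+C=6 → Tm = 2(12)+4(6) = 48°C
Primer B: A+T=11, G+C=3 → Tm = 2(11)+4(3) = 34°C
48°C vs 34°C → primer A is higher.

Primer A, 48°C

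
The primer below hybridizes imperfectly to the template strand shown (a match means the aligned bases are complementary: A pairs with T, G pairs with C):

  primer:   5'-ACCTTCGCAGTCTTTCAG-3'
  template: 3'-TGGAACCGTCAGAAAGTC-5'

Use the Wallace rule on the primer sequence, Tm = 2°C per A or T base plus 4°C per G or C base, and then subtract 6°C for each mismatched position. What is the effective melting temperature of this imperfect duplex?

Primer base counts: A=3, T=6, G=3, C=6 → A+T=9, G+C=9
Perfect-match Tm = 2(9) + 4(9) = 18 + 36 = 54°C
Mismatches (positions where the bases are not complementary): 1 (at position 6)
Effective Tm = 54 − 1×6 = 54 − 6 = 48°C

48°C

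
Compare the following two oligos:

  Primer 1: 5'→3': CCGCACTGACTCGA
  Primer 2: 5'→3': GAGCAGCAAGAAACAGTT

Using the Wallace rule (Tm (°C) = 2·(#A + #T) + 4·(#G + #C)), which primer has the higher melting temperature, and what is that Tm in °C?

Primer 2, 52°C

Primer 1: A+T=5, G+C=9 → Tm = 2(5)+4(9) = 46°C
Primer 2: A+T=10, G+C=8 → Tm = 2(10)+4(8) = 52°C
46°C vs 52°C → primer 2 is higher.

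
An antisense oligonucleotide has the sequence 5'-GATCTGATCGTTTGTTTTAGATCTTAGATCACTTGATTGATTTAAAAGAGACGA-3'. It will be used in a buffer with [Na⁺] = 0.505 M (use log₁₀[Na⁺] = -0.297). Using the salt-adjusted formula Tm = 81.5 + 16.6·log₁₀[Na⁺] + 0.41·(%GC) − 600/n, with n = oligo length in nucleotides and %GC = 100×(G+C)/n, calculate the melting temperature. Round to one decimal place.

Length n = 54. Counting bases: T=21, G=11, C=6, A=16
G+C = 17, so %GC = 17/54 × 100 = 31.481%
Salt term: 16.6 × (-0.297) = -4.93
GC term: 0.41 × 31.481 = 12.907; length term: −600/54 = −11.111
Tm = 81.5 + (-4.93) + 12.907 − 11.111 = 78.366 → 78.4°C

78.4°C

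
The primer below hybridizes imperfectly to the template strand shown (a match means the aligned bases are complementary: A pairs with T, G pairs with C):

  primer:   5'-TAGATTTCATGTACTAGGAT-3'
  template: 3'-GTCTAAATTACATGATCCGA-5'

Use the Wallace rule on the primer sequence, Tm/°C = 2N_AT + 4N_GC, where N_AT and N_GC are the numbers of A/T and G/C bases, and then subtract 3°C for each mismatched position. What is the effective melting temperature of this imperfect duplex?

43°C

Primer base counts: A=6, T=8, G=4, C=2 → A+T=14, G+C=6
Perfect-match Tm = 2(14) + 4(6) = 28 + 24 = 52°C
Mismatches (positions where the bases are not complementary): 3 (at positions 1, 8, 19)
Effective Tm = 52 − 3×3 = 52 − 9 = 43°C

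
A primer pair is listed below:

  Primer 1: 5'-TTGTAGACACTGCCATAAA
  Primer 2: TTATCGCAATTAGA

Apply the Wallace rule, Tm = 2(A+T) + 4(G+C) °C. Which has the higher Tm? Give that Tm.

Primer 1: A+T=12, G+C=7 → Tm = 2(12)+4(7) = 52°C
Primer 2: A+T=10, G+C=4 → Tm = 2(10)+4(4) = 36°C
52°C vs 36°C → primer 1 is higher.

Primer 1, 52°C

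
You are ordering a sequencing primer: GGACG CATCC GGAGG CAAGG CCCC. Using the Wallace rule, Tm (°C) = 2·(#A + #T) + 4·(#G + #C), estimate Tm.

T=1, G=9, A=5, C=9
A+T = 6, G+C = 18
Tm = 2(6) + 4(18) = 12 + 72 = 84°C

84°C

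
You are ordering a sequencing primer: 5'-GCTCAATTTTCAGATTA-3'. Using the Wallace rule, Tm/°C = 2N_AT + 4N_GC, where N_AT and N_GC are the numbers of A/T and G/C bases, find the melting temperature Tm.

Base counts: C=3, A=5, T=7, G=2
A+T = 12, G+C = 5
Tm = 2×12 + 4×5 = 44°C

44°C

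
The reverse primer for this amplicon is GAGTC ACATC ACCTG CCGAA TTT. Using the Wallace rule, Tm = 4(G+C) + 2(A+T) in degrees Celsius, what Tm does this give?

68°C

Scanning the sequence gives G=4, T=6, C=7, A=6.
A+T = 12, G+C = 11
Tm = 2×12 + 4×11 = 68°C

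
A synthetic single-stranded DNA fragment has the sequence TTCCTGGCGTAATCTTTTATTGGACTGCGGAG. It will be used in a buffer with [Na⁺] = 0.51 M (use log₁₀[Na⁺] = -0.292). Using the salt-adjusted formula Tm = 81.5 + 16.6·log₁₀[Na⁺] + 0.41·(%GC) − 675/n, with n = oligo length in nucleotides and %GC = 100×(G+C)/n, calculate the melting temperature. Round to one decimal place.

Length n = 32. Counting bases: A=5, C=6, T=12, G=9
G+C = 15, so %GC = 15/32 × 100 = 46.875%
Salt term: 16.6 × (-0.292) = -4.847
GC term: 0.41 × 46.875 = 19.219; length term: −675/32 = −21.094
Tm = 81.5 + (-4.847) + 19.219 − 21.094 = 74.778 → 74.8°C

74.8°C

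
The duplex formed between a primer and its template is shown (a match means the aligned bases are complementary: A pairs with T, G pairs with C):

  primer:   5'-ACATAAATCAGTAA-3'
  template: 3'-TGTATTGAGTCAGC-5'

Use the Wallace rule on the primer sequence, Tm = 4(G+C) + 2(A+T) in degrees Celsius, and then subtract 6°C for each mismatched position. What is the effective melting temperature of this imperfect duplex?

16°C

Primer base counts: A=8, T=3, G=1, C=2 → A+T=11, G+C=3
Perfect-match Tm = 2(11) + 4(3) = 22 + 12 = 34°C
Mismatches (positions where the bases are not complementary): 3 (at positions 7, 13, 14)
Effective Tm = 34 − 3×6 = 34 − 18 = 16°C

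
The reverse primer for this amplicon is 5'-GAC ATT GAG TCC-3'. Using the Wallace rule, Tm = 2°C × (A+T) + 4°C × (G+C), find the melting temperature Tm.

36°C

Scanning the sequence gives T=3, G=3, C=3, A=3.
AT pairs contribute 6, GC pairs contribute 6.
Tm = 4·6 + 2·6 = 24 + 12 = 36°C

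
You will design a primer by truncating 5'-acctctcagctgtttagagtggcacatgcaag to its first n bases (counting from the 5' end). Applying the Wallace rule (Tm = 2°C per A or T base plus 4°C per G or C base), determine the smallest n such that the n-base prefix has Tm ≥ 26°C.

First 8 bases: ACCTCTCA → Tm = 24°C (< 26°C)
First 9 bases: ACCTCTCAG → Tm = 28°C (≥ 26°C)
Each additional base adds 2°C (A/T) or 4°C (G/C), so Tm is non-decreasing in n; n = 9 is the first length to reach 26°C.

n = 9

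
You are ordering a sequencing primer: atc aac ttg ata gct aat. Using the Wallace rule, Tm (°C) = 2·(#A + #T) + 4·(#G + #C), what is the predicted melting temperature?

Base counts: C=3, A=7, T=6, G=2
So N_AT = 13 and N_GC = 5.
Tm = 2(13) + 4(5) = 26 + 20 = 46°C

46°C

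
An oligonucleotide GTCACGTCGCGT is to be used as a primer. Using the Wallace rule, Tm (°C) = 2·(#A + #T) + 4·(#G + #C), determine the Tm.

40°C

Base counts: T=3, G=4, A=1, C=4
A+T = 4, G+C = 8
Tm = 2(4) + 4(8) = 8 + 32 = 40°C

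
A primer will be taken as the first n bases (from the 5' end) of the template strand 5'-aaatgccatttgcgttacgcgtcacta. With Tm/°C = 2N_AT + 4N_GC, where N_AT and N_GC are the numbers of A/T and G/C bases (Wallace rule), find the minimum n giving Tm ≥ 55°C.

First 19 bases: AAATGCCATTTGCGTTACG → Tm = 54°C (< 55°C)
First 20 bases: AAATGCCATTTGCGTTACGC → Tm = 58°C (≥ 55°C)
Since every base adds ≥2°C, Tm only increases with n, so the threshold is first crossed at n = 20.

n = 20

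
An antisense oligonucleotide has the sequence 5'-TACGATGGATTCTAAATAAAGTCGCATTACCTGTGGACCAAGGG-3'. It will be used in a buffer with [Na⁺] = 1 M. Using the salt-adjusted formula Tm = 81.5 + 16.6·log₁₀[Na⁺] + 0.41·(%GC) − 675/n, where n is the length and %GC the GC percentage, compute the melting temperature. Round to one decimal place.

Length n = 44. C=8, G=11, T=11, A=14
G+C = 19, so %GC = 19/44 × 100 = 43.182%
Salt term: 16.6 × (0) = 0
GC term: 0.41 × 43.182 = 17.705; length term: −675/44 = −15.341
Tm = 81.5 + (0) + 17.705 − 15.341 = 83.864 → 83.9°C

83.9°C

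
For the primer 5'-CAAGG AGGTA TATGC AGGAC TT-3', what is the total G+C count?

10

C=3, A=7, T=5, G=7
G+C = 7 + 3 = 10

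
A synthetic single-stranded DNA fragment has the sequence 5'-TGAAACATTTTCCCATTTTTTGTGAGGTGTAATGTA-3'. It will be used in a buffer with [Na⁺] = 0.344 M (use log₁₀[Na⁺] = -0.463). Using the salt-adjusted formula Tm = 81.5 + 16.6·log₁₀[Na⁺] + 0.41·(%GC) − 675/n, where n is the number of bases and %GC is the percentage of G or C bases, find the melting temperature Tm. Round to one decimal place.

Length n = 36. Scanning the sequence gives G=7, A=9, T=16, C=4.
G+C = 11, so %GC = 11/36 × 100 = 30.556%
Salt term: 16.6 × (-0.463) = -7.686
GC term: 0.41 × 30.556 = 12.528; length term: −675/36 = −18.75
Tm = 81.5 + (-7.686) + 12.528 − 18.75 = 67.592 → 67.6°C

67.6°C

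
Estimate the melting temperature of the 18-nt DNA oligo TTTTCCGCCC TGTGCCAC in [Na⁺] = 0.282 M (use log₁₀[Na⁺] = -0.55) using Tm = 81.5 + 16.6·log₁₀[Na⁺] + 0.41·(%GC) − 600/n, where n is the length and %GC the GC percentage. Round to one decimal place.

Length n = 18. A=1, C=8, G=3, T=6
G+C = 11, so %GC = 11/18 × 100 = 61.111%
Salt term: 16.6 × (-0.55) = -9.13
GC term: 0.41 × 61.111 = 25.056; length term: −600/18 = −33.333
Tm = 81.5 + (-9.13) + 25.056 − 33.333 = 64.093 → 64.1°C

64.1°C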